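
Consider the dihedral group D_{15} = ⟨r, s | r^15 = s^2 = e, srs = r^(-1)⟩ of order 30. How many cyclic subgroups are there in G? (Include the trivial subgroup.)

19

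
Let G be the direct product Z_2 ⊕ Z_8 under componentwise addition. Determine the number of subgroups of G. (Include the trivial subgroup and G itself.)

|G| = 16, so by Lagrange every subgroup order divides 16. Divisors: 1, 2, 4, 8, 16.
Subgroups by order — order 1: 1; order 2: 3; order 4: 3; order 8: 3; order 16: 1.
Total: 1 + 3 + 3 + 3 + 1 = 11.

11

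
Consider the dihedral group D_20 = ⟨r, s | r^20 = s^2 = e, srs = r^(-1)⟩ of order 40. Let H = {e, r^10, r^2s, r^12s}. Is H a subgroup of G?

|H| = 4 divides |G| = 40, consistent with Lagrange.
H contains the identity, every element's inverse is in H, and H is closed under ·: it is a subgroup.

Yes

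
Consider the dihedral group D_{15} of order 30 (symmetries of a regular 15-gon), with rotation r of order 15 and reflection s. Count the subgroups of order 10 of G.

|G| = 30 and 10 | 30, so subgroups of order 10 are possible by Lagrange.
The subgroups of order 10 are: {e, r^3, r^6, r^9, r^12, rs, r^4s, r^7s, r^10s, r^13s}; {e, r^3, r^6, r^9, r^12, r^2s, r^5s, r^8s, r^11s, r^14s}; {e, r^3, r^6, r^9, r^12, s, r^3s, r^6s, r^9s, r^12s}.
So G has 3 subgroups of order 10.

3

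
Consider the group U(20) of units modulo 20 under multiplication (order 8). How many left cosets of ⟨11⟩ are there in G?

|⟨11⟩| = 2 and |G| = 8.
By Lagrange, [G : H] = |G|/|H| = 8/2 = 4.

4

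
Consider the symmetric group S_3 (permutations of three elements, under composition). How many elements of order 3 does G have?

2

The elements of order 3 are: (1 2 3), (1 3 2).
That's 2.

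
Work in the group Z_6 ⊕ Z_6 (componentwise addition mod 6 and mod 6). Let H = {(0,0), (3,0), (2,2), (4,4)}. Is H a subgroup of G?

No

Closure fails: (4,4) + (3,0) = (1,4) ∉ H. So H is not a subgroup.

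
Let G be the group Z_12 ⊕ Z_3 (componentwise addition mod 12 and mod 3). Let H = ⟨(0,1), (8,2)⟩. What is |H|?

9

|⟨(0,1)⟩| = 3 and |⟨(8,2)⟩| = 3, so |H| is a multiple of lcm(3, 3) = 3 and divides |G| = 36.
Closing under the operation: H = {(0,0), (0,1), (0,2), (4,0), (4,1), (4,2), (8,0), (8,1), (8,2)}, so |H| = 9.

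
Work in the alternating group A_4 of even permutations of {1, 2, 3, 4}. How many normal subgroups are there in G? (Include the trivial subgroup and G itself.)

3

G has 10 subgroups. Checking conjugation-invariance by order — order 1: 1/1 normal; order 2: 0/3 normal; order 3: 0/4 normal; order 4: 1/1 normal; order 12: 1/1 normal.
Total normal subgroups: 3.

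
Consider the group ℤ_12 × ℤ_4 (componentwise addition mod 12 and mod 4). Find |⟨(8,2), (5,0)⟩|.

24

|⟨(8,2)⟩| = 6 and |⟨(5,0)⟩| = 12, so |H| is a multiple of lcm(6, 12) = 12 and divides |G| = 48.
Closing under the operation: H = {(0,0), (0,2), (1,0), (1,2), (2,0), (2,2), (3,0), (3,2), (4,0), (4,2), (5,0), (5,2), (6,0), (6,2), (7,0), (7,2), (8,0), (8,2), (9,0), (9,2), (10,0), (10,2), (11,0), (11,2)}, so |H| = 24.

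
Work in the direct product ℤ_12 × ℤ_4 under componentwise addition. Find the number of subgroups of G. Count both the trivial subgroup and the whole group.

30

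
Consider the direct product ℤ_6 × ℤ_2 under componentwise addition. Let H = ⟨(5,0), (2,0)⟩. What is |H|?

6

|⟨(5,0)⟩| = 6 and |⟨(2,0)⟩| = 3, so |H| is a multiple of lcm(6, 3) = 6 and divides |G| = 12.
Closing under the operation: H = {(0,0), (1,0), (2,0), (3,0), (4,0), (5,0)}, so |H| = 6.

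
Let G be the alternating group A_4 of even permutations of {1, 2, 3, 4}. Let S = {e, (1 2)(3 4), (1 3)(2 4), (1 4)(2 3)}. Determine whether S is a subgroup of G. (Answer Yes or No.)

Yes

|S| = 4 divides |G| = 12, consistent with Lagrange.
S contains the identity, every element's inverse is in S, and S is closed under ∘: it is a subgroup.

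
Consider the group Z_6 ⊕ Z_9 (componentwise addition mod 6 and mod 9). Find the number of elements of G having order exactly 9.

An element (a,b) has order lcm(ord(a), ord(b)); count pairs with lcm equal to 9.
Enumerating gives 18 such elements.

18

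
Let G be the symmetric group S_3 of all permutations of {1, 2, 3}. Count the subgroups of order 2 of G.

3

|G| = 6 and 2 | 6, so subgroups of order 2 are possible by Lagrange.
The subgroups of order 2 are: {e, (1 2)}; {e, (1 3)}; {e, (2 3)}.
So G has 3 subgroups of order 2.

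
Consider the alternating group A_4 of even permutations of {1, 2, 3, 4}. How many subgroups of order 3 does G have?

4

|G| = 12 and 3 | 12, so subgroups of order 3 are possible by Lagrange.
The subgroups of order 3 are: {e, (1 2 3), (1 3 2)}; {e, (1 2 4), (1 4 2)}; {e, (1 3 4), (1 4 3)}; {e, (2 3 4), (2 4 3)}.
So G has 4 subgroups of order 3.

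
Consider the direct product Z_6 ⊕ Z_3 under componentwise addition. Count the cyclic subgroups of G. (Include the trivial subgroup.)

10

A cyclic subgroup of order d is generated by each of its φ(d) elements of order d, so the cyclic subgroups of order d number (#elements of order d)/φ(d).
Cyclic subgroups by order — order 1: 1; order 2: 1; order 3: 4; order 6: 4.
Total: 10.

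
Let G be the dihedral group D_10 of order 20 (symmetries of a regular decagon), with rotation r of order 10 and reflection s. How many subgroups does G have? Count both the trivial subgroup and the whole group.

|G| = 20, so by Lagrange every subgroup order divides 20. Divisors: 1, 2, 4, 5, 10, 20.
Subgroups by order — order 1: 1; order 2: 11; order 4: 5; order 5: 1; order 10: 3; order 20: 1.
Total: 1 + 11 + 5 + 1 + 3 + 1 = 22.

22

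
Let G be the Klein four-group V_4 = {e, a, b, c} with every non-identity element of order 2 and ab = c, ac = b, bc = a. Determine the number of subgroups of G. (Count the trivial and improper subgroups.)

5

|G| = 4, so by Lagrange every subgroup order divides 4. Divisors: 1, 2, 4.
Subgroups by order — order 1: 1; order 2: 3; order 4: 1.
Total: 1 + 3 + 1 = 5.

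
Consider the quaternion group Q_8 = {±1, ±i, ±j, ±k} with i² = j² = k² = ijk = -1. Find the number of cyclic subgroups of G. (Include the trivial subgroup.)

5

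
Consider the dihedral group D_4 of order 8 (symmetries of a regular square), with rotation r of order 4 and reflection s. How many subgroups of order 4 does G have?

3

|G| = 8 and 4 | 8, so subgroups of order 4 are possible by Lagrange.
The subgroups of order 4 are: {e, r, r^2, r^3}; {e, r^2, s, r^2s}; {e, r^2, rs, r^3s}.
So G has 3 subgroups of order 4.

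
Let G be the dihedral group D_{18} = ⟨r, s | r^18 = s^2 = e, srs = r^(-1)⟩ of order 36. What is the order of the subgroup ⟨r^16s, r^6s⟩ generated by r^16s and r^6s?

18

|⟨r^16s⟩| = 2 and |⟨r^6s⟩| = 2, so |H| is a multiple of lcm(2, 2) = 2 and divides |G| = 36.
Closing under the operation: H = {e, r^2, r^4, r^6, r^8, r^10, r^12, r^14, r^16, s, r^2s, r^4s, r^6s, r^8s, r^10s, r^12s, r^14s, r^16s}, so |H| = 18.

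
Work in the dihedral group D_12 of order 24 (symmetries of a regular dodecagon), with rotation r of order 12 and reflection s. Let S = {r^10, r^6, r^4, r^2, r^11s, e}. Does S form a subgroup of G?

r^4 ∈ S but its inverse r^8 ∉ S, so S is not a subgroup.

No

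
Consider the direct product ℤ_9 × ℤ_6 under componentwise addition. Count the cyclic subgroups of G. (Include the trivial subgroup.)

Group the elements of G by the cyclic subgroup they generate; each cyclic subgroup of order d accounts for φ(d) elements.
Cyclic subgroups by order — order 1: 1; order 2: 1; order 3: 4; order 6: 4; order 9: 3; order 18: 3.
Total: 16.

16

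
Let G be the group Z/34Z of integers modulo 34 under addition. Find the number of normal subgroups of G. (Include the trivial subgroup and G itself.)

4

G is abelian, so every subgroup is normal.
G has 4 subgroups in total, hence 4 normal subgroups.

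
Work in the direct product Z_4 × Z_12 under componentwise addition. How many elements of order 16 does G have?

An element (a,b) has order lcm(ord(a), ord(b)); count pairs with lcm equal to 16.
Enumerating gives 0 such elements.

0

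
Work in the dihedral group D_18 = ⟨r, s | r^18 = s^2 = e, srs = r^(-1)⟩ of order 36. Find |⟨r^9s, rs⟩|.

|⟨r^9s⟩| = 2 and |⟨rs⟩| = 2, so |H| is a multiple of lcm(2, 2) = 2 and divides |G| = 36.
Closing under the operation: H = {e, r^2, r^4, r^6, r^8, r^10, r^12, r^14, r^16, rs, r^3s, r^5s, r^7s, r^9s, r^11s, r^13s, r^15s, r^17s}, so |H| = 18.

18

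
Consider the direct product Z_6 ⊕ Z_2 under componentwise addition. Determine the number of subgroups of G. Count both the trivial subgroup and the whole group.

10

|G| = 12, so by Lagrange every subgroup order divides 12. Divisors: 1, 2, 3, 4, 6, 12.
Subgroups by order — order 1: 1; order 2: 3; order 3: 1; order 4: 1; order 6: 3; order 12: 1.
Total: 1 + 3 + 1 + 1 + 3 + 1 = 10.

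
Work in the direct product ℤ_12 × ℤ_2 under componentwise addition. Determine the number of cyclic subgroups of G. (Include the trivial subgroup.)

Group the elements of G by the cyclic subgroup they generate; each cyclic subgroup of order d accounts for φ(d) elements.
Cyclic subgroups by order — order 1: 1; order 2: 3; order 3: 1; order 4: 2; order 6: 3; order 12: 2.
Total: 12.

12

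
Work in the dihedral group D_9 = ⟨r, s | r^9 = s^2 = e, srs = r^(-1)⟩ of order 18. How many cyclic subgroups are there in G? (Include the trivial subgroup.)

A cyclic subgroup of order d is generated by each of its φ(d) elements of order d, so the cyclic subgroups of order d number (#elements of order d)/φ(d).
Cyclic subgroups by order — order 1: 1; order 2: 9; order 3: 1; order 9: 1.
Total: 12.

12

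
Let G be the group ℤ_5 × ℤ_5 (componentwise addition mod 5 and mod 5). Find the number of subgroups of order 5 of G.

6

|G| = 25 and 5 | 25, so subgroups of order 5 are possible by Lagrange.
The subgroups of order 5 are: {(0,0), (0,1), (0,2), (0,3), (0,4)}; {(0,0), (1,0), (2,0), (3,0), (4,0)}; {(0,0), (1,1), (2,2), (3,3), (4,4)}; {(0,0), (1,2), (2,4), (3,1), (4,3)}; … (6 in all).
So G has 6 subgroups of order 5.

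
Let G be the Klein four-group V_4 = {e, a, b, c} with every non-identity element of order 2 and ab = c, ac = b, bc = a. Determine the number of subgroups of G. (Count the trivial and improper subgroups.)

|G| = 4, so by Lagrange every subgroup order divides 4. Divisors: 1, 2, 4.
Subgroups by order — order 1: 1; order 2: 3; order 4: 1.
Total: 1 + 3 + 1 = 5.

5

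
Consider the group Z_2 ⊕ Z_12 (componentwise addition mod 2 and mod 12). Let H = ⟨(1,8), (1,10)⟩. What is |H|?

|⟨(1,8)⟩| = 6 and |⟨(1,10)⟩| = 6, so |H| is a multiple of lcm(6, 6) = 6 and divides |G| = 24.
Closing under the operation: H = {(0,0), (0,2), (0,4), (0,6), (0,8), (0,10), (1,0), (1,2), (1,4), (1,6), (1,8), (1,10)}, so |H| = 12.

12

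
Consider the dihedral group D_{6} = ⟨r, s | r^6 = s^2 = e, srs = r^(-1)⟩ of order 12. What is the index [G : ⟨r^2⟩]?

4

|⟨r^2⟩| = 3 and |G| = 12.
By Lagrange, [G : H] = |G|/|H| = 12/3 = 4.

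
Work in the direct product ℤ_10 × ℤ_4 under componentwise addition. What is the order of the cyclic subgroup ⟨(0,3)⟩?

The order of (0,3) in Z_10 × Z_4 is lcm(ord(0) in Z_10, ord(3) in Z_4).
ord(0) = 1 and ord(3) = 4, so |⟨(0,3)⟩| = lcm(1, 4) = 4.

4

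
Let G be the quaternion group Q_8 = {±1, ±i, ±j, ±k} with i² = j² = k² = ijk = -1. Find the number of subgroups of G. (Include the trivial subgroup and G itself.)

6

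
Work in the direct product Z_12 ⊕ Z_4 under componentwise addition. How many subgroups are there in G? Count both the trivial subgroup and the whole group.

30

|G| = 48, so by Lagrange every subgroup order divides 48. Divisors: 1, 2, 3, 4, 6, 8, 12, 16, 24, 48.
Subgroups by order — order 1: 1; order 2: 3; order 3: 1; order 4: 7; order 6: 3; order 8: 3; order 12: 7; order 16: 1; order 24: 3; order 48: 1.
Total: 1 + 3 + 1 + 7 + 3 + 3 + 7 + 1 + 3 + 1 = 30.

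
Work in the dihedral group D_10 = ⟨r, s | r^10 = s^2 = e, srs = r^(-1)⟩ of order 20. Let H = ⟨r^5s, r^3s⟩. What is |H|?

10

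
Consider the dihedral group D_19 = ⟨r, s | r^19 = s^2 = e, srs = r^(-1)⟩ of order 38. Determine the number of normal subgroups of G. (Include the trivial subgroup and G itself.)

3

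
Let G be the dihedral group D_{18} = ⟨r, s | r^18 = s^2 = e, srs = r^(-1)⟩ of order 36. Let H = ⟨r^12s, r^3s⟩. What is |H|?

4

|⟨r^12s⟩| = 2 and |⟨r^3s⟩| = 2, so |H| is a multiple of lcm(2, 2) = 2 and divides |G| = 36.
Closing under the operation: H = {e, r^9, r^3s, r^12s}, so |H| = 4.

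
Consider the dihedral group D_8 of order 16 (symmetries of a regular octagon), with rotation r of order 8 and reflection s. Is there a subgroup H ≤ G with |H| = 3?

No

3 does not divide |G| = 16, so by Lagrange no subgroup of order 3 exists.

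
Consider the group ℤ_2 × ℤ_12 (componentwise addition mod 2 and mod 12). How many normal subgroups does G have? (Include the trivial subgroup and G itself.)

16

G is abelian, so every subgroup is normal.
G has 16 subgroups in total, hence 16 normal subgroups.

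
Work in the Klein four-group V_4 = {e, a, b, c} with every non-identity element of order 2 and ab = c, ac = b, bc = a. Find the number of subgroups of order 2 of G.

3

|G| = 4 and 2 | 4, so subgroups of order 2 are possible by Lagrange.
The subgroups of order 2 are: {e, a}; {e, b}; {e, c}.
So G has 3 subgroups of order 2.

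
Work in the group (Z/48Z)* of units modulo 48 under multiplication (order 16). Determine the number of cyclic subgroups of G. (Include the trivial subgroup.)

A cyclic subgroup of order d is generated by each of its φ(d) elements of order d, so the cyclic subgroups of order d number (#elements of order d)/φ(d).
Cyclic subgroups by order — order 1: 1; order 2: 7; order 4: 4.
Total: 12.

12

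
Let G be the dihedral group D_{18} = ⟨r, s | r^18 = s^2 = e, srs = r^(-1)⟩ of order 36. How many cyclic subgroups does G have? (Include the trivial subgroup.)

A cyclic subgroup of order d is generated by each of its φ(d) elements of order d, so the cyclic subgroups of order d number (#elements of order d)/φ(d).
Cyclic subgroups by order — order 1: 1; order 2: 19; order 3: 1; order 6: 1; order 9: 1; order 18: 1.
Total: 24.

24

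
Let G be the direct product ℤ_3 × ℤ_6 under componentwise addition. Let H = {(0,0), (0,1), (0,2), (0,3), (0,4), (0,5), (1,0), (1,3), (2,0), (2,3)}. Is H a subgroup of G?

No

|H| = 10 does not divide |G| = 18, so by Lagrange H is not a subgroup.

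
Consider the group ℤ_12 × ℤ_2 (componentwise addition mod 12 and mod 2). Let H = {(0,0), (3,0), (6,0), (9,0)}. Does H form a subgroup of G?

Yes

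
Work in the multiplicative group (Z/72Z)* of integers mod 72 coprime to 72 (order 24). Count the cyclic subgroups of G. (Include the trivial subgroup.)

Each element a generates a cyclic subgroup ⟨a⟩; distinct elements may generate the same one (a cyclic group of order d has φ(d) generators).
Cyclic subgroups by order — order 1: 1; order 2: 7; order 3: 1; order 6: 7.
Total: 16.

16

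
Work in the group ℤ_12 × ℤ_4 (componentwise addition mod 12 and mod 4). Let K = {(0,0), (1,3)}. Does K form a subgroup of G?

No

(1,3) ∈ K but its inverse (11,1) ∉ K, so K is not a subgroup.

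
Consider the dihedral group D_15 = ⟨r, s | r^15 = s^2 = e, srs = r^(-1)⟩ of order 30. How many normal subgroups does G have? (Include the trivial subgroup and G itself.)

G has 28 subgroups. Checking conjugation-invariance by order — order 1: 1/1 normal; order 2: 0/15 normal; order 3: 1/1 normal; order 5: 1/1 normal; order 6: 0/5 normal; order 10: 0/3 normal; order 15: 1/1 normal; order 30: 1/1 normal.
Total normal subgroups: 5.

5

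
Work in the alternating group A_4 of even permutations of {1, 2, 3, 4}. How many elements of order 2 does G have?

3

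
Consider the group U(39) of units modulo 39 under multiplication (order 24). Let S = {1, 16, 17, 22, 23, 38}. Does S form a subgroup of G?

|S| = 6 divides |G| = 24, consistent with Lagrange.
S contains the identity, every element's inverse is in S, and S is closed under ·: it is a subgroup.
In fact S = ⟨17⟩.

Yes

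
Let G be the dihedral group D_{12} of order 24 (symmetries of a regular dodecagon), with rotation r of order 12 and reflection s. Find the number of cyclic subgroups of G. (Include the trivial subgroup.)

18

Group the elements of G by the cyclic subgroup they generate; each cyclic subgroup of order d accounts for φ(d) elements.
Cyclic subgroups by order — order 1: 1; order 2: 13; order 3: 1; order 4: 1; order 6: 1; order 12: 1.
Total: 18.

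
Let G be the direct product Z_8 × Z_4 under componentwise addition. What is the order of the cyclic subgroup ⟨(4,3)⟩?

4

The order of (4,3) in Z_8 × Z_4 is lcm(ord(4) in Z_8, ord(3) in Z_4).
ord(4) = 2 and ord(3) = 4, so |⟨(4,3)⟩| = lcm(2, 4) = 4.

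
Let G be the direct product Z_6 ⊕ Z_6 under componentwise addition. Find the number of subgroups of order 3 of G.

4

|G| = 36 and 3 | 36, so subgroups of order 3 are possible by Lagrange.
The subgroups of order 3 are: {(0,0), (0,2), (0,4)}; {(0,0), (2,0), (4,0)}; {(0,0), (2,2), (4,4)}; {(0,0), (2,4), (4,2)}.
So G has 4 subgroups of order 3.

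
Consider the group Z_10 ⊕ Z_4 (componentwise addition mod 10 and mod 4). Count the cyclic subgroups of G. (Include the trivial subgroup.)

12

Each element a generates a cyclic subgroup ⟨a⟩; distinct elements may generate the same one (a cyclic group of order d has φ(d) generators).
Cyclic subgroups by order — order 1: 1; order 2: 3; order 4: 2; order 5: 1; order 10: 3; order 20: 2.
Total: 12.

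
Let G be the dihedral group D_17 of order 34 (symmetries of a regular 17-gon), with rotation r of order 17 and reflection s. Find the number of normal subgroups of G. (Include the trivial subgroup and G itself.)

G has 20 subgroups. Checking conjugation-invariance by order — order 1: 1/1 normal; order 2: 0/17 normal; order 17: 1/1 normal; order 34: 1/1 normal.
Total normal subgroups: 3.

3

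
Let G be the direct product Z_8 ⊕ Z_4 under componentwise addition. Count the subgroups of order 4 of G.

|G| = 32 and 4 | 32, so subgroups of order 4 are possible by Lagrange.
The subgroups of order 4 are: {(0,0), (0,1), (0,2), (0,3)}; {(0,0), (0,2), (4,0), (4,2)}; {(0,0), (0,2), (4,1), (4,3)}; {(0,0), (2,0), (4,0), (6,0)}; … (7 in all).
So G has 7 subgroups of order 4.

7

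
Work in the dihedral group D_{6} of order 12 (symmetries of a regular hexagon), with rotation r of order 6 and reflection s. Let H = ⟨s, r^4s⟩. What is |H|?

6

|⟨s⟩| = 2 and |⟨r^4s⟩| = 2, so |H| is a multiple of lcm(2, 2) = 2 and divides |G| = 12.
Closing under the operation: H = {e, r^2, r^4, s, r^2s, r^4s}, so |H| = 6.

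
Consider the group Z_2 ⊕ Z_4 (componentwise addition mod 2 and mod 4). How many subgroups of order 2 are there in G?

3

|G| = 8 and 2 | 8, so subgroups of order 2 are possible by Lagrange.
The subgroups of order 2 are: {(0,0), (0,2)}; {(0,0), (1,0)}; {(0,0), (1,2)}.
So G has 3 subgroups of order 2.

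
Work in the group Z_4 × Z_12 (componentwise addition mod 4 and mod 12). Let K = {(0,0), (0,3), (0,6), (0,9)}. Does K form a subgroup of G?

Yes

|K| = 4 divides |G| = 48, consistent with Lagrange.
K contains the identity, every element's inverse is in K, and K is closed under +: it is a subgroup.
In fact K = ⟨(0,3)⟩.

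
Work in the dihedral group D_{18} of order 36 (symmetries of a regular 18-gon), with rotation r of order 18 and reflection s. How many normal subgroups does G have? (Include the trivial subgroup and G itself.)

G has 45 subgroups. Checking conjugation-invariance by order — order 1: 1/1 normal; order 2: 1/19 normal; order 3: 1/1 normal; order 4: 0/9 normal; order 6: 1/7 normal; order 9: 1/1 normal; order 12: 0/3 normal; order 18: 3/3 normal; order 36: 1/1 normal.
Total normal subgroups: 9.

9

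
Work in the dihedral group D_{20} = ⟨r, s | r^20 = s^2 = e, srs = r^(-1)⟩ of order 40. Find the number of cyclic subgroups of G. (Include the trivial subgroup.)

A cyclic subgroup of order d is generated by each of its φ(d) elements of order d, so the cyclic subgroups of order d number (#elements of order d)/φ(d).
Cyclic subgroups by order — order 1: 1; order 2: 21; order 4: 1; order 5: 1; order 10: 1; order 20: 1.
Total: 26.

26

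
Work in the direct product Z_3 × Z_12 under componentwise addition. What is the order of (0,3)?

4

The order of (0,3) in Z_3 × Z_12 is lcm(ord(0) in Z_3, ord(3) in Z_12).
ord(0) = 1 and ord(3) = 4, so |⟨(0,3)⟩| = lcm(1, 4) = 4.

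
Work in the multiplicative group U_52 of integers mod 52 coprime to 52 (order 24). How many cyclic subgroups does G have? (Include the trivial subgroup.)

Each element a generates a cyclic subgroup ⟨a⟩; distinct elements may generate the same one (a cyclic group of order d has φ(d) generators).
Cyclic subgroups by order — order 1: 1; order 2: 3; order 3: 1; order 4: 2; order 6: 3; order 12: 2.
Total: 12.

12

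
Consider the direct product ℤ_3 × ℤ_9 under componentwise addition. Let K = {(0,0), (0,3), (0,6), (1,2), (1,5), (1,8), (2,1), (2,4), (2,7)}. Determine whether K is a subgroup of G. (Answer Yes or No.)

Yes

|K| = 9 divides |G| = 27, consistent with Lagrange.
K contains the identity, every element's inverse is in K, and K is closed under +: it is a subgroup.
In fact K = ⟨(2,4)⟩.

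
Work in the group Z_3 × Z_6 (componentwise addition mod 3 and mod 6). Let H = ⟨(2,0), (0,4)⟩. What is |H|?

9

|⟨(2,0)⟩| = 3 and |⟨(0,4)⟩| = 3, so |H| is a multiple of lcm(3, 3) = 3 and divides |G| = 18.
Closing under the operation: H = {(0,0), (0,2), (0,4), (1,0), (1,2), (1,4), (2,0), (2,2), (2,4)}, so |H| = 9.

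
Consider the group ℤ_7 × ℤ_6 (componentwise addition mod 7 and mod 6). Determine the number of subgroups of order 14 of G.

|G| = 42 and 14 | 42, so subgroups of order 14 are possible by Lagrange.
The subgroups of order 14 are: {(0,0), (0,3), (1,0), (1,3), (2,0), (2,3), (3,0), (3,3), (4,0), (4,3), (5,0), (5,3), (6,0), (6,3)}.
So G has 1 subgroup of order 14.

1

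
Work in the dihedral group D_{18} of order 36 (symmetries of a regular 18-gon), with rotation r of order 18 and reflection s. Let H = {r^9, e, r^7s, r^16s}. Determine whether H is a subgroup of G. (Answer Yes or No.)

Yes

|H| = 4 divides |G| = 36, consistent with Lagrange.
H contains the identity, every element's inverse is in H, and H is closed under ·: it is a subgroup.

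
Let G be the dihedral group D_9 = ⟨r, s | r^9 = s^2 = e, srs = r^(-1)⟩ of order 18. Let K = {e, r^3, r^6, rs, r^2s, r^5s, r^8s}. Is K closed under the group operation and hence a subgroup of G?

No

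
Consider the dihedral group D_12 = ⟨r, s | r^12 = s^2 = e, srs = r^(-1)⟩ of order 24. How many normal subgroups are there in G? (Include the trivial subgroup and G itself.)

G has 34 subgroups. Checking conjugation-invariance by order — order 1: 1/1 normal; order 2: 1/13 normal; order 3: 1/1 normal; order 4: 1/7 normal; order 6: 1/5 normal; order 8: 0/3 normal; order 12: 3/3 normal; order 24: 1/1 normal.
Total normal subgroups: 9.

9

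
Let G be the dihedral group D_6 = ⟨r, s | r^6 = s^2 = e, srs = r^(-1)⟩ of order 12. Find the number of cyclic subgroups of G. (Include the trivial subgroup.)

10

A cyclic subgroup of order d is generated by each of its φ(d) elements of order d, so the cyclic subgroups of order d number (#elements of order d)/φ(d).
Cyclic subgroups by order — order 1: 1; order 2: 7; order 3: 1; order 6: 1.
Total: 10.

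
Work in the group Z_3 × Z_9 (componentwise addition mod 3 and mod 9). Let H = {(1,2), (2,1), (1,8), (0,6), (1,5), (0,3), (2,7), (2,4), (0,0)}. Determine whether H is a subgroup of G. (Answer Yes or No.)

|H| = 9 divides |G| = 27, consistent with Lagrange.
H contains the identity, every element's inverse is in H, and H is closed under +: it is a subgroup.
In fact H = ⟨(2,4)⟩.

Yes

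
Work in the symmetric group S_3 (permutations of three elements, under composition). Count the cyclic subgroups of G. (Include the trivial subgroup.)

5

A cyclic subgroup of order d is generated by each of its φ(d) elements of order d, so the cyclic subgroups of order d number (#elements of order d)/φ(d).
Cyclic subgroups by order — order 1: 1; order 2: 3; order 3: 1.
Total: 5.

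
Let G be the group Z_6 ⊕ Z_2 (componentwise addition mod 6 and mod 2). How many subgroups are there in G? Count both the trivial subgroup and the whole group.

10

|G| = 12, so by Lagrange every subgroup order divides 12. Divisors: 1, 2, 3, 4, 6, 12.
Subgroups by order — order 1: 1; order 2: 3; order 3: 1; order 4: 1; order 6: 3; order 12: 1.
Total: 1 + 3 + 1 + 1 + 3 + 1 = 10.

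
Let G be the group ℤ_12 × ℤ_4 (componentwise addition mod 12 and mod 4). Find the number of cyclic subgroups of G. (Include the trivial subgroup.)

Group the elements of G by the cyclic subgroup they generate; each cyclic subgroup of order d accounts for φ(d) elements.
Cyclic subgroups by order — order 1: 1; order 2: 3; order 3: 1; order 4: 6; order 6: 3; order 12: 6.
Total: 20.

20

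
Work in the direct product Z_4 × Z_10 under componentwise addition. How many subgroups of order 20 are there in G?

|G| = 40 and 20 | 40, so subgroups of order 20 are possible by Lagrange.
The subgroups of order 20 are: {(0,0), (0,1), (0,2), (0,3), (0,4), (0,5), (0,6), (0,7), (0,8), (0,9), (2,0), (2,1), (2,2), (2,3), (2,4), (2,5), (2,6), (2,7), (2,8), (2,9)}; {(0,0), (0,2), (0,4), (0,6), (0,8), (1,0), (1,2), (1,4), (1,6), (1,8), (2,0), (2,2), (2,4), (2,6), (2,8), (3,0), (3,2), (3,4), (3,6), (3,8)}; {(0,0), (0,2), (0,4), (0,6), (0,8), (1,1), (1,3), (1,5), (1,7), (1,9), (2,0), (2,2), (2,4), (2,6), (2,8), (3,1), (3,3), (3,5), (3,7), (3,9)}.
So G has 3 subgroups of order 20.

3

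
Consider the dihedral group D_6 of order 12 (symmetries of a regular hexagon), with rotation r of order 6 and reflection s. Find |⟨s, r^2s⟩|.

6

|⟨s⟩| = 2 and |⟨r^2s⟩| = 2, so |H| is a multiple of lcm(2, 2) = 2 and divides |G| = 12.
Closing under the operation: H = {e, r^2, r^4, s, r^2s, r^4s}, so |H| = 6.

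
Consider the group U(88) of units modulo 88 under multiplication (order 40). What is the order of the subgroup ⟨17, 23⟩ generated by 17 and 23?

|⟨17⟩| = 10 and |⟨23⟩| = 2, so |H| is a multiple of lcm(10, 2) = 10 and divides |G| = 40.
Closing under the operation: H = {1, 7, 9, 15, 17, 23, 25, 31, 39, 41, 47, 49, 57, 63, 65, 71, 73, 79, 81, 87}, so |H| = 20.

20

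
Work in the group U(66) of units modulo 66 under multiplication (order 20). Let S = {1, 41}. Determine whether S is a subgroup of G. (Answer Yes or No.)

No

41 ∈ S but its inverse 29 ∉ S, so S is not a subgroup.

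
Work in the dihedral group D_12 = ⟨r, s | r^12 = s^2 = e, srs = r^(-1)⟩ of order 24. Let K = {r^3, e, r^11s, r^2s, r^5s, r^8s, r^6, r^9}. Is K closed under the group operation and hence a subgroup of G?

|K| = 8 divides |G| = 24, consistent with Lagrange.
K contains the identity, every element's inverse is in K, and K is closed under ·: it is a subgroup.

Yes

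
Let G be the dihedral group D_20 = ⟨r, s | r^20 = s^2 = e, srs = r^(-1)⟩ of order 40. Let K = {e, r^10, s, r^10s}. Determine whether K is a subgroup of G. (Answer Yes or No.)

|K| = 4 divides |G| = 40, consistent with Lagrange.
K contains the identity, every element's inverse is in K, and K is closed under ·: it is a subgroup.

Yes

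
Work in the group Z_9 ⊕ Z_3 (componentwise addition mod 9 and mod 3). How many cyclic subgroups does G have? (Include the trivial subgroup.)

8

A cyclic subgroup of order d is generated by each of its φ(d) elements of order d, so the cyclic subgroups of order d number (#elements of order d)/φ(d).
Cyclic subgroups by order — order 1: 1; order 3: 4; order 9: 3.
Total: 8.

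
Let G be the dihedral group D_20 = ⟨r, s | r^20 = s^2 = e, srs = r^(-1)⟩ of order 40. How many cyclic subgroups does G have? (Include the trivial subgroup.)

Group the elements of G by the cyclic subgroup they generate; each cyclic subgroup of order d accounts for φ(d) elements.
Cyclic subgroups by order — order 1: 1; order 2: 21; order 4: 1; order 5: 1; order 10: 1; order 20: 1.
Total: 26.

26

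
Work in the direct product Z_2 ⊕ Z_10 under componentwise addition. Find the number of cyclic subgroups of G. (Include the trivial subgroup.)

8

A cyclic subgroup of order d is generated by each of its φ(d) elements of order d, so the cyclic subgroups of order d number (#elements of order d)/φ(d).
Cyclic subgroups by order — order 1: 1; order 2: 3; order 5: 1; order 10: 3.
Total: 8.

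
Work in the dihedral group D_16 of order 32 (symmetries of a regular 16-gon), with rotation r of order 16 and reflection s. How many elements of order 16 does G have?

The elements of order 16 are: r, r^3, r^5, r^7, r^9, r^11, r^13, r^15.
That's 8.

8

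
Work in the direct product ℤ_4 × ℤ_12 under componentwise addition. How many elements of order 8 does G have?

0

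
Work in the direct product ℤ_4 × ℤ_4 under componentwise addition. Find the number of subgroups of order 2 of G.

|G| = 16 and 2 | 16, so subgroups of order 2 are possible by Lagrange.
The subgroups of order 2 are: {(0,0), (0,2)}; {(0,0), (2,0)}; {(0,0), (2,2)}.
So G has 3 subgroups of order 2.

3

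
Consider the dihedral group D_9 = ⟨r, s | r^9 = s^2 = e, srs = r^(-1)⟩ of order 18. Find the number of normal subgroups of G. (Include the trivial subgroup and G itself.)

4

G has 16 subgroups. Checking conjugation-invariance by order — order 1: 1/1 normal; order 2: 0/9 normal; order 3: 1/1 normal; order 6: 0/3 normal; order 9: 1/1 normal; order 18: 1/1 normal.
Total normal subgroups: 4.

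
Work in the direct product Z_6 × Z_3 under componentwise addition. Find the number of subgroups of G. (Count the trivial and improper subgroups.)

|G| = 18, so by Lagrange every subgroup order divides 18. Divisors: 1, 2, 3, 6, 9, 18.
Subgroups by order — order 1: 1; order 2: 1; order 3: 4; order 6: 4; order 9: 1; order 18: 1.
Total: 1 + 1 + 4 + 4 + 1 + 1 = 12.

12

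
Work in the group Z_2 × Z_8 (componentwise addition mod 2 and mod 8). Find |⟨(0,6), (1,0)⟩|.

8

|⟨(0,6)⟩| = 4 and |⟨(1,0)⟩| = 2, so |H| is a multiple of lcm(4, 2) = 4 and divides |G| = 16.
Closing under the operation: H = {(0,0), (0,2), (0,4), (0,6), (1,0), (1,2), (1,4), (1,6)}, so |H| = 8.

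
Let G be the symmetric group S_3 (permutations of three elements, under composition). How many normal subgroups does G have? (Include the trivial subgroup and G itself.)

3

G has 6 subgroups. Checking conjugation-invariance by order — order 1: 1/1 normal; order 2: 0/3 normal; order 3: 1/1 normal; order 6: 1/1 normal.
Total normal subgroups: 3.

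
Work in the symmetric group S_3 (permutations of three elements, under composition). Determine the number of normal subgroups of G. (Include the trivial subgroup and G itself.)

3

G has 6 subgroups. Checking conjugation-invariance by order — order 1: 1/1 normal; order 2: 0/3 normal; order 3: 1/1 normal; order 6: 1/1 normal.
Total normal subgroups: 3.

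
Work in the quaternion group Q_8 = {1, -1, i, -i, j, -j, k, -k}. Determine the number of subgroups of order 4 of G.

3

|G| = 8 and 4 | 8, so subgroups of order 4 are possible by Lagrange.
The subgroups of order 4 are: {1, -1, i, -i}; {1, -1, j, -j}; {1, -1, k, -k}.
So G has 3 subgroups of order 4.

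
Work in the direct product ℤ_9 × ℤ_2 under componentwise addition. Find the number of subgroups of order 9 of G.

1

|G| = 18 and 9 | 18, so subgroups of order 9 are possible by Lagrange.
The subgroups of order 9 are: {(0,0), (1,0), (2,0), (3,0), (4,0), (5,0), (6,0), (7,0), (8,0)}.
So G has 1 subgroup of order 9.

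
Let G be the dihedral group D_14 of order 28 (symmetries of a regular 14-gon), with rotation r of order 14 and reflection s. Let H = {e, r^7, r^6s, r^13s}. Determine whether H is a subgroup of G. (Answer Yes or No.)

|H| = 4 divides |G| = 28, consistent with Lagrange.
H contains the identity, every element's inverse is in H, and H is closed under ·: it is a subgroup.

Yes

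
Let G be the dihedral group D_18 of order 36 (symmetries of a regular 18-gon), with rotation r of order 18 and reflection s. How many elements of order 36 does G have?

0

No element of G has order 36 (even though 36 | 36).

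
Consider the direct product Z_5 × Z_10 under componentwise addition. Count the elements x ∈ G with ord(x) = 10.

24

An element (a,b) has order lcm(ord(a), ord(b)); count pairs with lcm equal to 10.
Enumerating gives 24 such elements.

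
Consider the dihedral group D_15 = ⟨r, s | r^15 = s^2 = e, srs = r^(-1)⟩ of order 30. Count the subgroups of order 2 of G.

|G| = 30 and 2 | 30, so subgroups of order 2 are possible by Lagrange.
The subgroups of order 2 are: {e, r^10s}; {e, r^11s}; {e, r^12s}; {e, r^13s}; … (15 in all).
So G has 15 subgroups of order 2.

15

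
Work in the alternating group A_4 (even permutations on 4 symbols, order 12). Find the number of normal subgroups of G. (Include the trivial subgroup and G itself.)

G has 10 subgroups. Checking conjugation-invariance by order — order 1: 1/1 normal; order 2: 0/3 normal; order 3: 0/4 normal; order 4: 1/1 normal; order 12: 1/1 normal.
Total normal subgroups: 3.

3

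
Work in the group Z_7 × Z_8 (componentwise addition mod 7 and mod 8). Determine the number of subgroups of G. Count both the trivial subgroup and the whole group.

8

|G| = 56, so by Lagrange every subgroup order divides 56. Divisors: 1, 2, 4, 7, 8, 14, 28, 56.
Subgroups by order — order 1: 1; order 2: 1; order 4: 1; order 7: 1; order 8: 1; order 14: 1; order 28: 1; order 56: 1.
Total: 1 + 1 + 1 + 1 + 1 + 1 + 1 + 1 = 8.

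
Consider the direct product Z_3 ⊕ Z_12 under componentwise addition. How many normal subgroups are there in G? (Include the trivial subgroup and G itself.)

18

G is abelian, so every subgroup is normal.
G has 18 subgroups in total, hence 18 normal subgroups.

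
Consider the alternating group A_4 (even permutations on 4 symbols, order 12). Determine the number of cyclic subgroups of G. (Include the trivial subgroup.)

Each element a generates a cyclic subgroup ⟨a⟩; distinct elements may generate the same one (a cyclic group of order d has φ(d) generators).
Cyclic subgroups by order — order 1: 1; order 2: 3; order 3: 4.
Total: 8.

8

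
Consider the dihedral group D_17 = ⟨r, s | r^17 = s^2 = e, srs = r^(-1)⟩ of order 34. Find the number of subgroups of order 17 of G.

1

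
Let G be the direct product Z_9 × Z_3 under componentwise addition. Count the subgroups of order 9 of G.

4

|G| = 27 and 9 | 27, so subgroups of order 9 are possible by Lagrange.
The subgroups of order 9 are: {(0,0), (0,1), (0,2), (3,0), (3,1), (3,2), (6,0), (6,1), (6,2)}; {(0,0), (1,0), (2,0), (3,0), (4,0), (5,0), (6,0), (7,0), (8,0)}; {(0,0), (1,1), (2,2), (3,0), (4,1), (5,2), (6,0), (7,1), (8,2)}; {(0,0), (1,2), (2,1), (3,0), (4,2), (5,1), (6,0), (7,2), (8,1)}.
So G has 4 subgroups of order 9.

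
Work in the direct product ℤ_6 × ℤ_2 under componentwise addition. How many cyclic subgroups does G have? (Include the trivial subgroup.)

A cyclic subgroup of order d is generated by each of its φ(d) elements of order d, so the cyclic subgroups of order d number (#elements of order d)/φ(d).
Cyclic subgroups by order — order 1: 1; order 2: 3; order 3: 1; order 6: 3.
Total: 8.

8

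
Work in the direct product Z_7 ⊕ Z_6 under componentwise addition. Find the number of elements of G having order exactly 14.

An element (a,b) has order lcm(ord(a), ord(b)); count pairs with lcm equal to 14.
Enumerating gives 6 such elements.

6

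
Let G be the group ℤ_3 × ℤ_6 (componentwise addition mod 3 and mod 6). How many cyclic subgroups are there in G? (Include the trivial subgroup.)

A cyclic subgroup of order d is generated by each of its φ(d) elements of order d, so the cyclic subgroups of order d number (#elements of order d)/φ(d).
Cyclic subgroups by order — order 1: 1; order 2: 1; order 3: 4; order 6: 4.
Total: 10.

10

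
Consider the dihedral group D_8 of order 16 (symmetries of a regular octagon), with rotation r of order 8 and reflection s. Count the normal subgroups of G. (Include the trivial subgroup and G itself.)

G has 19 subgroups. Checking conjugation-invariance by order — order 1: 1/1 normal; order 2: 1/9 normal; order 4: 1/5 normal; order 8: 3/3 normal; order 16: 1/1 normal.
Total normal subgroups: 7.

7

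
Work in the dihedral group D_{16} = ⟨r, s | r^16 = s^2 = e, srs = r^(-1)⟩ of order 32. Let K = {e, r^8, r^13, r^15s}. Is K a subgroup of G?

r^13 ∈ K but its inverse r^3 ∉ K, so K is not a subgroup.

No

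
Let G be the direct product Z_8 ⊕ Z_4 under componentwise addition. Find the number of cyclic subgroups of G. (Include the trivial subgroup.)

14

Each element a generates a cyclic subgroup ⟨a⟩; distinct elements may generate the same one (a cyclic group of order d has φ(d) generators).
Cyclic subgroups by order — order 1: 1; order 2: 3; order 4: 6; order 8: 4.
Total: 14.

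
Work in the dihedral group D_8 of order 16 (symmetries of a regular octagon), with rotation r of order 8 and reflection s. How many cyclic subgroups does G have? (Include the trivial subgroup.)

A cyclic subgroup of order d is generated by each of its φ(d) elements of order d, so the cyclic subgroups of order d number (#elements of order d)/φ(d).
Cyclic subgroups by order — order 1: 1; order 2: 9; order 4: 1; order 8: 1.
Total: 12.

12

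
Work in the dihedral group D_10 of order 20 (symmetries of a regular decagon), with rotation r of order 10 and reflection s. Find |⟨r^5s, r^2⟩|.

|⟨r^5s⟩| = 2 and |⟨r^2⟩| = 5, so |H| is a multiple of lcm(2, 5) = 10 and divides |G| = 20.
Closing under the operation: H = {e, r^2, r^4, r^6, r^8, rs, r^3s, r^5s, r^7s, r^9s}, so |H| = 10.

10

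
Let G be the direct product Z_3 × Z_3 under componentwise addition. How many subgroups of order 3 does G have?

4

|G| = 9 and 3 | 9, so subgroups of order 3 are possible by Lagrange.
The subgroups of order 3 are: {(0,0), (0,1), (0,2)}; {(0,0), (1,0), (2,0)}; {(0,0), (1,1), (2,2)}; {(0,0), (1,2), (2,1)}.
So G has 4 subgroups of order 3.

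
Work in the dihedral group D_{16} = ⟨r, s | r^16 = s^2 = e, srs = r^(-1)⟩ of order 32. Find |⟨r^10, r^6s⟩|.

16

|⟨r^10⟩| = 8 and |⟨r^6s⟩| = 2, so |H| is a multiple of lcm(8, 2) = 8 and divides |G| = 32.
Closing under the operation: H = {e, r^2, r^4, r^6, r^8, r^10, r^12, r^14, s, r^2s, r^4s, r^6s, r^8s, r^10s, r^12s, r^14s}, so |H| = 16.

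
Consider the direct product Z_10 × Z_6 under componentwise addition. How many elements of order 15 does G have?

8

An element (a,b) has order lcm(ord(a), ord(b)); count pairs with lcm equal to 15.
Enumerating gives 8 such elements.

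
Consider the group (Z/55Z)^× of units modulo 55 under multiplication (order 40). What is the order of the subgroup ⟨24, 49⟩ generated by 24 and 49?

20

|⟨24⟩| = 10 and |⟨49⟩| = 10, so |H| is a multiple of lcm(10, 10) = 10 and divides |G| = 40.
Closing under the operation: H = {1, 4, 6, 9, 14, 16, 19, 21, 24, 26, 29, 31, 34, 36, 39, 41, 46, 49, 51, 54}, so |H| = 20.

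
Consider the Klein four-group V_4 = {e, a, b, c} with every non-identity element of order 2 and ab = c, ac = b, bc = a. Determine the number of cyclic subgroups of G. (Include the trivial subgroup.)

Each element a generates a cyclic subgroup ⟨a⟩; distinct elements may generate the same one (a cyclic group of order d has φ(d) generators).
Cyclic subgroups by order — order 1: 1; order 2: 3.
Total: 4.

4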